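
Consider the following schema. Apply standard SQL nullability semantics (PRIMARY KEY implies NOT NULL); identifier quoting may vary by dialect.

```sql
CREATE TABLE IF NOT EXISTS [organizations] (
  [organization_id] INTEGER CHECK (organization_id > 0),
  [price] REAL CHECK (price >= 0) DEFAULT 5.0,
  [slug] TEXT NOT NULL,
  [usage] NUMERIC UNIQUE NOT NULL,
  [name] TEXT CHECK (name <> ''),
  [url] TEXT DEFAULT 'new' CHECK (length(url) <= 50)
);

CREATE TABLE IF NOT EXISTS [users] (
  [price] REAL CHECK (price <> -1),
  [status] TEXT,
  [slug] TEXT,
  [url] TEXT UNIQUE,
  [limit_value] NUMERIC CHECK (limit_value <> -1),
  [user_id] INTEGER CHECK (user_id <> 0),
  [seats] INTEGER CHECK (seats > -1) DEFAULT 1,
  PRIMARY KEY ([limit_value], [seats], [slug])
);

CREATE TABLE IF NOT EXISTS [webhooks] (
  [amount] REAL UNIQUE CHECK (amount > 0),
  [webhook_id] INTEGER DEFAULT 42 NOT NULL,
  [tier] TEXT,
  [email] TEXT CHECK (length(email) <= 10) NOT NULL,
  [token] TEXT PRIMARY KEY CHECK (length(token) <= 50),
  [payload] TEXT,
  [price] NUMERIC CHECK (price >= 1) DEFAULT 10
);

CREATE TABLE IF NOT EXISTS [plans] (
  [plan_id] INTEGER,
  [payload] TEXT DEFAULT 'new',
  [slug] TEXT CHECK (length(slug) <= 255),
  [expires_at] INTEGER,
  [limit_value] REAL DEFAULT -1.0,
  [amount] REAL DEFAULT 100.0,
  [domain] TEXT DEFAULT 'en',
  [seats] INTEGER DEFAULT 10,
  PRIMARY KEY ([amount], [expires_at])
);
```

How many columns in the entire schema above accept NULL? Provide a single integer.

organizations: 4 nullable (organization_id, price, name, url — PK none and explicit NOT NULL columns excluded).
users: 4 nullable (price, status, url, user_id — PK (limit_value, seats, slug) and explicit NOT NULL columns excluded).
webhooks: 4 nullable (amount, tier, payload, price — PK (token) and explicit NOT NULL columns excluded).
plans: 6 nullable (plan_id, payload, slug, limit_value, domain, seats — PK (amount, expires_at) and explicit NOT NULL columns excluded).
Total: 4 + 4 + 4 + 6 = 18.

18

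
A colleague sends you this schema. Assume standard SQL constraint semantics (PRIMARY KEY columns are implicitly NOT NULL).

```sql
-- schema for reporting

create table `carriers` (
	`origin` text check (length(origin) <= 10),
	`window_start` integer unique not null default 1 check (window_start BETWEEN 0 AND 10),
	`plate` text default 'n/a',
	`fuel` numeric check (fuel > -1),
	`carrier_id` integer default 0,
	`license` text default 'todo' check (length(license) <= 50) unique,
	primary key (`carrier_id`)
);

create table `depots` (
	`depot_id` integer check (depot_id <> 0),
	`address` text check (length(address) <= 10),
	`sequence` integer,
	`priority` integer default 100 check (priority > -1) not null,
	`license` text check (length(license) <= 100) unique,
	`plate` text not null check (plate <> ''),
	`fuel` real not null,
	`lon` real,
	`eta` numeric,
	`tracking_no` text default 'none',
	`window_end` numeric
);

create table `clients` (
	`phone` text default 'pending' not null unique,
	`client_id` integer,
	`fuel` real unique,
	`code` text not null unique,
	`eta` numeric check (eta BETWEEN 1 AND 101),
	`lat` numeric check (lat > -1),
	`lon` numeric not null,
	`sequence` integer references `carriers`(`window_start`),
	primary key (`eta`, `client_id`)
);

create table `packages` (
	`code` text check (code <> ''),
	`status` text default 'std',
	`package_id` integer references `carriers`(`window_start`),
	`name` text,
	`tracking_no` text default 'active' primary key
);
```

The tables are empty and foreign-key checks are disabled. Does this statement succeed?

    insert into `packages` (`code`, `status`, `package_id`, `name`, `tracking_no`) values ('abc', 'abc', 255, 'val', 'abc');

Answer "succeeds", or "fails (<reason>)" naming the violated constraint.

NOT NULL columns: tracking_no is supplied.
CHECK constraints: 'abc' satisfies (code <> '').
No constraint is violated.

succeeds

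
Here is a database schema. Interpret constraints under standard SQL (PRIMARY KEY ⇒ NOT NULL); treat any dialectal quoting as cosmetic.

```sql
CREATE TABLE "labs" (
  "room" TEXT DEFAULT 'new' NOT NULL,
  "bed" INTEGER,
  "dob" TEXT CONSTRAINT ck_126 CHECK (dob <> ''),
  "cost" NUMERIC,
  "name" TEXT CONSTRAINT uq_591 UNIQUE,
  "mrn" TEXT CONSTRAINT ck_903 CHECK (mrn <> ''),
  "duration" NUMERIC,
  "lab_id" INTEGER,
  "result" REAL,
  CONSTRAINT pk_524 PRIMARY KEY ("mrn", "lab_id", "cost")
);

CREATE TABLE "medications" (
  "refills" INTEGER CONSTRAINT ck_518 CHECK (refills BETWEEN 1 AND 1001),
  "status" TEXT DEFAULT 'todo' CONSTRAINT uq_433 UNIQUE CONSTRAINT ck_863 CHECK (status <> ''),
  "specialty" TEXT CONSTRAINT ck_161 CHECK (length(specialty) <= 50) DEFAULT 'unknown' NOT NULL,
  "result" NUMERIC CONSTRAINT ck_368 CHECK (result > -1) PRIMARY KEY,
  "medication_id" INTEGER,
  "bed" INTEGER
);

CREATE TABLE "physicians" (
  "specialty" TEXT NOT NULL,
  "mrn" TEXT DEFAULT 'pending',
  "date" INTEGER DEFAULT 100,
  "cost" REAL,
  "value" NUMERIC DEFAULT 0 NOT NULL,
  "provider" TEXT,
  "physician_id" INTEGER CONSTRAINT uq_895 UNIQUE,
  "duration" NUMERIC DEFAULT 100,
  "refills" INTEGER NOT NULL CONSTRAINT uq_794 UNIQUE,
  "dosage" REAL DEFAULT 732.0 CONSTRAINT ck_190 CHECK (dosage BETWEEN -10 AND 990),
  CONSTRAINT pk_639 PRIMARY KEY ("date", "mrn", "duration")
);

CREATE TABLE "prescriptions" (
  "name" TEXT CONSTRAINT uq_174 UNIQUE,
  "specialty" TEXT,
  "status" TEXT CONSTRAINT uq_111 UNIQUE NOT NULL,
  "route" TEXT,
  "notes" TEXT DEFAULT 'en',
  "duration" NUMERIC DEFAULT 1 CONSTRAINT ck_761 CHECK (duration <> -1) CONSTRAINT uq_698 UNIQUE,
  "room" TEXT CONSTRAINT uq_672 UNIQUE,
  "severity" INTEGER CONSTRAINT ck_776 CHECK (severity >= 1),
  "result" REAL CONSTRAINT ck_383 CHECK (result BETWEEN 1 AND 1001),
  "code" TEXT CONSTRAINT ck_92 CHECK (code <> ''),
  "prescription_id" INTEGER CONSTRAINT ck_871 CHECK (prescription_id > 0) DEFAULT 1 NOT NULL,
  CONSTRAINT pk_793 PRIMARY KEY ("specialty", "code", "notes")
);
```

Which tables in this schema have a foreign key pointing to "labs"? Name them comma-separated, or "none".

none

No REFERENCES clause anywhere in the schema names labs.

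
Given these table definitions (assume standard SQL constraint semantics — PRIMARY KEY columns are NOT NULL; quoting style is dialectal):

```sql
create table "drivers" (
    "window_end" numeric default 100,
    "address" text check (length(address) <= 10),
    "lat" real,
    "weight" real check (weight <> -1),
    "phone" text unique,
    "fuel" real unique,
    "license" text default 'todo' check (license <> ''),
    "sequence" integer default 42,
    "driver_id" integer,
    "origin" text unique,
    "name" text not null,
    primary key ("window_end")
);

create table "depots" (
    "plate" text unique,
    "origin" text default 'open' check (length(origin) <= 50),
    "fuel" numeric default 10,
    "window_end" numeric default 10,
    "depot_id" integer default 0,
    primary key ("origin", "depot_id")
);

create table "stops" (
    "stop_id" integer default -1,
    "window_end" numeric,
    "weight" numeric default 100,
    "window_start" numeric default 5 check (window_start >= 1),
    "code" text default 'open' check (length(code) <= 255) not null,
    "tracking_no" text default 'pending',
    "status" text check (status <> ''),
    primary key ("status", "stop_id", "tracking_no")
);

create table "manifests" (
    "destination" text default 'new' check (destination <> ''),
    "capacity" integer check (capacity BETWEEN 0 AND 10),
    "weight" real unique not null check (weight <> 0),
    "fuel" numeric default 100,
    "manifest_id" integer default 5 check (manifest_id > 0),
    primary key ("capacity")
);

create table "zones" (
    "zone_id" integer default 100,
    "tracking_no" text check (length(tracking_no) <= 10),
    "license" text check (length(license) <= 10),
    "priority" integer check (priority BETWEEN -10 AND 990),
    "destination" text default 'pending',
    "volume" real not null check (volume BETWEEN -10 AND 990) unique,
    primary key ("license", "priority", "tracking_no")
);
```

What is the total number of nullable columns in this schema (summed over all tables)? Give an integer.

drivers: 9 nullable (address, lat, weight, phone, fuel, license, sequence, driver_id, origin — PK (window_end) and explicit NOT NULL columns excluded).
depots: 3 nullable (plate, fuel, window_end — PK (origin, depot_id) and explicit NOT NULL columns excluded).
stops: 3 nullable (window_end, weight, window_start — PK (status, stop_id, tracking_no) and explicit NOT NULL columns excluded).
manifests: 3 nullable (destination, fuel, manifest_id — PK (capacity) and explicit NOT NULL columns excluded).
zones: 2 nullable (zone_id, destination — PK (license, priority, tracking_no) and explicit NOT NULL columns excluded).
Total: 9 + 3 + 3 + 3 + 2 = 20.

20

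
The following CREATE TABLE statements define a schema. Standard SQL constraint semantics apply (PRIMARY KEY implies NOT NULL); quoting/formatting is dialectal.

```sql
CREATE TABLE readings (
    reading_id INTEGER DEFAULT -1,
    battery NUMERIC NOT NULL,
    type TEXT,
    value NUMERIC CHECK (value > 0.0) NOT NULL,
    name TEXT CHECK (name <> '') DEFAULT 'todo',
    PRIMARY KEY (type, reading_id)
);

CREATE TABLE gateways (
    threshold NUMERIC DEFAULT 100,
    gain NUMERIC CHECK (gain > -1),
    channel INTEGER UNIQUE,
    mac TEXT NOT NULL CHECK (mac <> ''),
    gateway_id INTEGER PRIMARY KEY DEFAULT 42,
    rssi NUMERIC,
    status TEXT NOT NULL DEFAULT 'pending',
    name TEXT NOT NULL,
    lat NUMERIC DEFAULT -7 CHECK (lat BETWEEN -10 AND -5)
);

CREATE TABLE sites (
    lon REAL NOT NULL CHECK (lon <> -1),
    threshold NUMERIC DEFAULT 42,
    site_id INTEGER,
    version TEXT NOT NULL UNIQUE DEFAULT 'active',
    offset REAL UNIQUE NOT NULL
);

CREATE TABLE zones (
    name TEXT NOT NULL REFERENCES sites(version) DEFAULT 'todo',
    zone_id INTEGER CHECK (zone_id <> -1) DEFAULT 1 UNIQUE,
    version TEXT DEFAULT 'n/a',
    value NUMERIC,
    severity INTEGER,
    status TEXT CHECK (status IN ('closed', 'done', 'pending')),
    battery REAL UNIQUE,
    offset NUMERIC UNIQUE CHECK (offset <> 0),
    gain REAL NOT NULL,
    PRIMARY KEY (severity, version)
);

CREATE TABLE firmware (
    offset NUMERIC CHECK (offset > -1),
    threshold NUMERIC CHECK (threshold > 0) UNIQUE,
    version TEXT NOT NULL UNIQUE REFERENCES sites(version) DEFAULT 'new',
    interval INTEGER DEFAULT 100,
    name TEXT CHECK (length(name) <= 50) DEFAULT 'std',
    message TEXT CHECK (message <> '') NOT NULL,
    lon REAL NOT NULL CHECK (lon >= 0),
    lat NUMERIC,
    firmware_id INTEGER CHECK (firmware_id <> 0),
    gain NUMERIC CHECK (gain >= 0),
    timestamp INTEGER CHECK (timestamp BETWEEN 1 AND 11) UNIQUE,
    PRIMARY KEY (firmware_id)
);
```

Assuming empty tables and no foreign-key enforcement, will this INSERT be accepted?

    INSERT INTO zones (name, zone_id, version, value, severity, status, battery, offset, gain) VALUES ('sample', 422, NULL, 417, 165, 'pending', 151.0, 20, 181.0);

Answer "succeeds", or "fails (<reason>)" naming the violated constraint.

fails (NOT NULL on version)

version is explicitly set to NULL, but version is part of the PRIMARY KEY (implied NOT NULL).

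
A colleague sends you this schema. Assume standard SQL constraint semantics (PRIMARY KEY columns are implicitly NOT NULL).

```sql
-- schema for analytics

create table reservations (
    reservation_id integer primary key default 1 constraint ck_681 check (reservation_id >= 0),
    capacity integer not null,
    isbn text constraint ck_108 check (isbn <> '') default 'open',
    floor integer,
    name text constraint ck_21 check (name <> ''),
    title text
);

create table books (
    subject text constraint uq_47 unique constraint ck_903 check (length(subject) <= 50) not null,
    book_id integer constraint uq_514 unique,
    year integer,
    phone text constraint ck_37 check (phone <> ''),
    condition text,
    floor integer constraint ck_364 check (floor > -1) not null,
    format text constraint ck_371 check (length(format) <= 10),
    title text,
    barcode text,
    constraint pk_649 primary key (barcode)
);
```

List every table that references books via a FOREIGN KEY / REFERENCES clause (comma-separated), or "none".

No REFERENCES clause anywhere in the schema names books.

none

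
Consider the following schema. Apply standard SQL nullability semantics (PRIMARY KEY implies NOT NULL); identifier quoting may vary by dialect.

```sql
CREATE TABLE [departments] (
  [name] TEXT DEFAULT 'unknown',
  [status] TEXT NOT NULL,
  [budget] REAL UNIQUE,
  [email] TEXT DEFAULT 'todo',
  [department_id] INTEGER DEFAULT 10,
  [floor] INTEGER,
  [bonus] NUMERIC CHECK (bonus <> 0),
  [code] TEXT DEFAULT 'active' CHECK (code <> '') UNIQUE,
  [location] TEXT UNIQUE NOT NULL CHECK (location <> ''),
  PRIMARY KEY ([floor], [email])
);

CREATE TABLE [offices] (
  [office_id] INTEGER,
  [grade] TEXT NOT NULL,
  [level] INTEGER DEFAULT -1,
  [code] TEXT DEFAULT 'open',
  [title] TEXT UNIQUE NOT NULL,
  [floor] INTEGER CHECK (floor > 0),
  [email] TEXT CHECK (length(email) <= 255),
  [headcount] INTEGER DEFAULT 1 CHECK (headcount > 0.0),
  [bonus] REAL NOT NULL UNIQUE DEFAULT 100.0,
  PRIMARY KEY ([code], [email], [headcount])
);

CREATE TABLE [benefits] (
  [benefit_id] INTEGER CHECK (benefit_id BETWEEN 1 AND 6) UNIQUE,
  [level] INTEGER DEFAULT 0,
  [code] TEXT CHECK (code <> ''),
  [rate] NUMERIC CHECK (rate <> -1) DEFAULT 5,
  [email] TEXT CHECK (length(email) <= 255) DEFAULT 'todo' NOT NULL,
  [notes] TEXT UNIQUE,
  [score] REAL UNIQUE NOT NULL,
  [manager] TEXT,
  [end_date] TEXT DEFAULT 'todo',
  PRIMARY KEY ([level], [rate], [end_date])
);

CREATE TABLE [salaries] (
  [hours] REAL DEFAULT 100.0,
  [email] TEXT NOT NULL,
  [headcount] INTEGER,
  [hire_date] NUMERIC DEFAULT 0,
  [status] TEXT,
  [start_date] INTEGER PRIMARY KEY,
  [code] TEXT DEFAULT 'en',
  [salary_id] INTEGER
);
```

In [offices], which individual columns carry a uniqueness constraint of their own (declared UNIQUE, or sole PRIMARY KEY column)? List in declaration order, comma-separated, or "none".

title, bonus

- office_id: no UNIQUE or single-column PK constraint.
- grade: no UNIQUE or single-column PK constraint.
- level: no UNIQUE or single-column PK constraint.
- code: part of a composite PRIMARY KEY — only the tuple is unique, not this column on its own.
- title: declared UNIQUE → unique.
- floor: no UNIQUE or single-column PK constraint.
- email: part of a composite PRIMARY KEY — only the tuple is unique, not this column on its own.
- headcount: part of a composite PRIMARY KEY — only the tuple is unique, not this column on its own.
- bonus: declared UNIQUE → unique.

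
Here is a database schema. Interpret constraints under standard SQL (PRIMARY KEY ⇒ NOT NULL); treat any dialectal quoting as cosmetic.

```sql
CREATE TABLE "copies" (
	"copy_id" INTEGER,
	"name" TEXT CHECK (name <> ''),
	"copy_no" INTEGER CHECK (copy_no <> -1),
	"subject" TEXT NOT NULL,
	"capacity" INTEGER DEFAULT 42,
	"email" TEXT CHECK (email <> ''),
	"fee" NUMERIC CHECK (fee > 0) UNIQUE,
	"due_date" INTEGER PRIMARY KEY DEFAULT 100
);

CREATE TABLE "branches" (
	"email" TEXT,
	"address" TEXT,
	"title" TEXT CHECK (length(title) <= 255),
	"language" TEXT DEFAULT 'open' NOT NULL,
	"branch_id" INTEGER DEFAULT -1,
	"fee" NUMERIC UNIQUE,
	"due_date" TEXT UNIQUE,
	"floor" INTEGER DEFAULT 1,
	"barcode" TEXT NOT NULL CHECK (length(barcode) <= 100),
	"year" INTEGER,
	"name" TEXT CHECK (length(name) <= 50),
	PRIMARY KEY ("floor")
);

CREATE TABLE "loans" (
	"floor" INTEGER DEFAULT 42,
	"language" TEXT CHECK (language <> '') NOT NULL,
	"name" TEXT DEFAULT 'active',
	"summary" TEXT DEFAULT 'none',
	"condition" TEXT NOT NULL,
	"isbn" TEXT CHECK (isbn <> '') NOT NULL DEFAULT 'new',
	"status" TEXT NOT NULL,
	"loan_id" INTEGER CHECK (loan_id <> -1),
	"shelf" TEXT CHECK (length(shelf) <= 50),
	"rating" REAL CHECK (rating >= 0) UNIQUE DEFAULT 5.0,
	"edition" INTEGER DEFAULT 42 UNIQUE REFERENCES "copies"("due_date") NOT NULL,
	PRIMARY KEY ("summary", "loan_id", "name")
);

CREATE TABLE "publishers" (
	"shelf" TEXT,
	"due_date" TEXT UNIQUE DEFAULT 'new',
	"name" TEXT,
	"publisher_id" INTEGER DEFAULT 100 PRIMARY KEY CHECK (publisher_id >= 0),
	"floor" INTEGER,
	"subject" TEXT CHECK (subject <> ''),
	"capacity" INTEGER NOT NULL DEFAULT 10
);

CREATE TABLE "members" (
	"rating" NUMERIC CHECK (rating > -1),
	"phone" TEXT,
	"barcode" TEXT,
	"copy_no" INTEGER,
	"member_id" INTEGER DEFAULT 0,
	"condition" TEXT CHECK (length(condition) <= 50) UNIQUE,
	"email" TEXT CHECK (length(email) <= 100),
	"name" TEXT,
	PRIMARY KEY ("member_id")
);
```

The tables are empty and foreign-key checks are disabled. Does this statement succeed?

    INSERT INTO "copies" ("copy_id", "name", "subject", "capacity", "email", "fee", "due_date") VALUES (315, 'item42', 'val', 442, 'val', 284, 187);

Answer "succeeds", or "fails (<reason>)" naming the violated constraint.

NOT NULL columns: due_date is supplied; subject is supplied.
CHECK constraints: 'item42' satisfies (name <> ''); 'val' satisfies (email <> ''); 284 satisfies (fee > 0).
No constraint is violated.

succeeds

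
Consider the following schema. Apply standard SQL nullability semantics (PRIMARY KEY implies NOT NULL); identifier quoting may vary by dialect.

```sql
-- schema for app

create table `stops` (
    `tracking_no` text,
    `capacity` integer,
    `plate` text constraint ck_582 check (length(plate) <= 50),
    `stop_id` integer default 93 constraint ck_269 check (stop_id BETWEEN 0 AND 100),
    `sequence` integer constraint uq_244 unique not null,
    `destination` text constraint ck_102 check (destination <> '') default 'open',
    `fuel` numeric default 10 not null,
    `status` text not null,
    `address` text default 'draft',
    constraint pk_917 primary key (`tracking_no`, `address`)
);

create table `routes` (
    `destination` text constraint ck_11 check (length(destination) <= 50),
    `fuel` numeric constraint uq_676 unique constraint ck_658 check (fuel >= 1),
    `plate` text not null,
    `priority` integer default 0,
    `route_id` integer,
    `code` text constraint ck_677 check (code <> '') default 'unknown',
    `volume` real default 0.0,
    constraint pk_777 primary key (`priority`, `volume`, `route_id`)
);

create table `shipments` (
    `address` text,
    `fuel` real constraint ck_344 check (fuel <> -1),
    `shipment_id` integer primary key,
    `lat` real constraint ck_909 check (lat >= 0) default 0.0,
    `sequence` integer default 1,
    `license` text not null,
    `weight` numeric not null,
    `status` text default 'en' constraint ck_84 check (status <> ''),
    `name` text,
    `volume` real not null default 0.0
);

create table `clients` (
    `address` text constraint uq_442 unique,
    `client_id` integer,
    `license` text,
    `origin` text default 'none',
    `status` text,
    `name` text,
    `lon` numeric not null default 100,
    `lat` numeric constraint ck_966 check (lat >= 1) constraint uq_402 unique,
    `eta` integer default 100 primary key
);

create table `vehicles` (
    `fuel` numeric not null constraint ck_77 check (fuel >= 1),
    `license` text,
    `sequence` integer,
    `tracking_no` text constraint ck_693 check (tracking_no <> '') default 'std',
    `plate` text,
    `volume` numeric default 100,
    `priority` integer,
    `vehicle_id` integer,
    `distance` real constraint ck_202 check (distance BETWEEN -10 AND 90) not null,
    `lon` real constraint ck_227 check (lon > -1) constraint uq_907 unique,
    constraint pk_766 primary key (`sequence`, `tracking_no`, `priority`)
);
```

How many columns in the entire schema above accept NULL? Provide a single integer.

25

stops: 4 nullable (capacity, plate, stop_id, destination — PK (tracking_no, address) and explicit NOT NULL columns excluded).
routes: 3 nullable (destination, fuel, code — PK (priority, volume, route_id) and explicit NOT NULL columns excluded).
shipments: 6 nullable (address, fuel, lat, sequence, status, name — PK (shipment_id) and explicit NOT NULL columns excluded).
clients: 7 nullable (address, client_id, license, origin, status, name, lat — PK (eta) and explicit NOT NULL columns excluded).
vehicles: 5 nullable (license, plate, volume, vehicle_id, lon — PK (sequence, tracking_no, priority) and explicit NOT NULL columns excluded).
Total: 4 + 3 + 6 + 7 + 5 = 25.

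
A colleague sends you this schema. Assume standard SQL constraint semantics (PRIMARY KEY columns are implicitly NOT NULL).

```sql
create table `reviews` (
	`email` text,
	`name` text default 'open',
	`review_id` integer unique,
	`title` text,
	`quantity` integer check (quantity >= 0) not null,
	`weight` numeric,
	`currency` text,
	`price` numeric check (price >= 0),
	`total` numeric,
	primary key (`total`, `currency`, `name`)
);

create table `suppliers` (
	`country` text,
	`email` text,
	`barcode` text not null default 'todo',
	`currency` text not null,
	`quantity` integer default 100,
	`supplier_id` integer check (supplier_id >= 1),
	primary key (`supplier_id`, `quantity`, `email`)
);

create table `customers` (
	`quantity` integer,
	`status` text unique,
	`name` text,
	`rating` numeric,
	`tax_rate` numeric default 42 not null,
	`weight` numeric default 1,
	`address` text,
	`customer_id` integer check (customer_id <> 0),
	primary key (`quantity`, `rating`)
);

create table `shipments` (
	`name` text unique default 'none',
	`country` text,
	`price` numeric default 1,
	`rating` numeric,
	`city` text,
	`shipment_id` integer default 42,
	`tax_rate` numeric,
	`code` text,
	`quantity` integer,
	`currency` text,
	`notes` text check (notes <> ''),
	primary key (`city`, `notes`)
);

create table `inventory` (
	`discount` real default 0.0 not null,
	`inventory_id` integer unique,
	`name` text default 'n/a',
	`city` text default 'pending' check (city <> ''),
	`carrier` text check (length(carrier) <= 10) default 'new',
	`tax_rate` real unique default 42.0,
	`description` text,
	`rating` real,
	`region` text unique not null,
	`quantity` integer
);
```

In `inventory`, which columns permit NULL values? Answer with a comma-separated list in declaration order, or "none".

- discount: declared NOT NULL → not nullable.
- inventory_id: UNIQUE does not imply NOT NULL → nullable.
- name: DEFAULT only fills an omitted column; an explicit NULL is still allowed → nullable.
- city: CHECK does not forbid NULL (a CHECK constraint passes when its expression is NULL) → nullable.
- carrier: CHECK does not forbid NULL (a CHECK constraint passes when its expression is NULL) → nullable.
- tax_rate: UNIQUE does not imply NOT NULL → nullable.
- description: no NOT NULL constraint applies → nullable.
- rating: no NOT NULL constraint applies → nullable.
- region: declared NOT NULL → not nullable.
- quantity: no NOT NULL constraint applies → nullable.

inventory_id, name, city, carrier, tax_rate, description, rating, quantity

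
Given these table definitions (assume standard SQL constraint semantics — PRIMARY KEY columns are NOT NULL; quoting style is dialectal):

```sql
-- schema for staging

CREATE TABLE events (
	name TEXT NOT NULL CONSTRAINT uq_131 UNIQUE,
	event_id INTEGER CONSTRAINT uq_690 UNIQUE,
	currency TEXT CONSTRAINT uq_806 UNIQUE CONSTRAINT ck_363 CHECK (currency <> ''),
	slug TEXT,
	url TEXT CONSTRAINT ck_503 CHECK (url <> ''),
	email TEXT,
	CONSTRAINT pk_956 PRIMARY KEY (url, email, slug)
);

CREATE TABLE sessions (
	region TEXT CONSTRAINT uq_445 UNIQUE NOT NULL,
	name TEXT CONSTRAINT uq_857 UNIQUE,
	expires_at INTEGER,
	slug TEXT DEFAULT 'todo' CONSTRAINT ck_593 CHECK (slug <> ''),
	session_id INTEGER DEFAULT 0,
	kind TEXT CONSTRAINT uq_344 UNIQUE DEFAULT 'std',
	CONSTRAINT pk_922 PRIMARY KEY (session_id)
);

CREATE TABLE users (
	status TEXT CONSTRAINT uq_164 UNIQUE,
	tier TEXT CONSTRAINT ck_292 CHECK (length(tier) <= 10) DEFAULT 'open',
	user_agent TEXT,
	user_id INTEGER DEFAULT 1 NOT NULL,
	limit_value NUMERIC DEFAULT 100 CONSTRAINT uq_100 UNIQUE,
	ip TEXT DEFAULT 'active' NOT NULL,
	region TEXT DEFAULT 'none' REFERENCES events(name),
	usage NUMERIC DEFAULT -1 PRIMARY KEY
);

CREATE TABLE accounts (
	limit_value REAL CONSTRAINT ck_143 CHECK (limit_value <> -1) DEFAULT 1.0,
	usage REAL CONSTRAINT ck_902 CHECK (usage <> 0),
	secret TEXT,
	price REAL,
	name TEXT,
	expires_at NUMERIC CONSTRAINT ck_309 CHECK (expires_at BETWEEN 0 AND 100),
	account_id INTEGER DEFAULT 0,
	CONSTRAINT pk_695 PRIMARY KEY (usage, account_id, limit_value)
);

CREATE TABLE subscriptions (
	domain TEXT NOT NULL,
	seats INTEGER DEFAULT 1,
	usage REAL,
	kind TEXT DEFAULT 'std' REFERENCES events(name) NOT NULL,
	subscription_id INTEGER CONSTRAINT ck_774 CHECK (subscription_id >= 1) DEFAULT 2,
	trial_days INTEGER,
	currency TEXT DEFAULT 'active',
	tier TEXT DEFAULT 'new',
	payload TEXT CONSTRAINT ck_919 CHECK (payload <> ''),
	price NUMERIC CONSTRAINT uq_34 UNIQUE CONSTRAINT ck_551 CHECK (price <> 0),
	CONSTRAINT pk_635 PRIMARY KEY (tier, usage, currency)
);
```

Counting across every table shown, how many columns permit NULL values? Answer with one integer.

20

events: 2 nullable (event_id, currency — PK (url, email, slug) and explicit NOT NULL columns excluded).
sessions: 4 nullable (name, expires_at, slug, kind — PK (session_id) and explicit NOT NULL columns excluded).
users: 5 nullable (status, tier, user_agent, limit_value, region — PK (usage) and explicit NOT NULL columns excluded).
accounts: 4 nullable (secret, price, name, expires_at — PK (usage, account_id, limit_value) and explicit NOT NULL columns excluded).
subscriptions: 5 nullable (seats, subscription_id, trial_days, payload, price — PK (tier, usage, currency) and explicit NOT NULL columns excluded).
Total: 2 + 4 + 5 + 4 + 5 = 20.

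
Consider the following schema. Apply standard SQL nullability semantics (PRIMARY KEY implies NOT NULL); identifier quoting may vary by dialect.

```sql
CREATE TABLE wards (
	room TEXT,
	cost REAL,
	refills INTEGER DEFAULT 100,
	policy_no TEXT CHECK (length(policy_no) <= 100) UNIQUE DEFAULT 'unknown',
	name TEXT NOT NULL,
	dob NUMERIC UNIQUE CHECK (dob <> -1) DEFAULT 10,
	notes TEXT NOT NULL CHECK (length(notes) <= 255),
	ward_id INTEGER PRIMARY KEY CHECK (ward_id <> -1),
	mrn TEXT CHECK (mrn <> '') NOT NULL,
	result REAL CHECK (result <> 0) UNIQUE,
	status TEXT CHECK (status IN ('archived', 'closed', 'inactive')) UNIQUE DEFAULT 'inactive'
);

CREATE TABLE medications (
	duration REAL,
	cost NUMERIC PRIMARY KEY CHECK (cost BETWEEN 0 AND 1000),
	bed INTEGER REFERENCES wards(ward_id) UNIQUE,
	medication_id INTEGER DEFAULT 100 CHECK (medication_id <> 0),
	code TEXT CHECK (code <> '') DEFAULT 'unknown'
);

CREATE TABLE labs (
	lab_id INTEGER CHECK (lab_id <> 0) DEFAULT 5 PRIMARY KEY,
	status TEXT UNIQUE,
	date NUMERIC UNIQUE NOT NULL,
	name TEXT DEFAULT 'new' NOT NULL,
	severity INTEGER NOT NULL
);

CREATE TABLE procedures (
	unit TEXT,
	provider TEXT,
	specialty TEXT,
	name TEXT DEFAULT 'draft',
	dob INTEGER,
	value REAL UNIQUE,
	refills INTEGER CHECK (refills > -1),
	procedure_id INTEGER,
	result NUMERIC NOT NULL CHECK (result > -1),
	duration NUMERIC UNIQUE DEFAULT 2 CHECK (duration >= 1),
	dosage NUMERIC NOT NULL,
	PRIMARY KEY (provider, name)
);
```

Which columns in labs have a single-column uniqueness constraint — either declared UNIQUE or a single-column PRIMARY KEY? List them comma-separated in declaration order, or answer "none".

- lab_id: single-column PRIMARY KEY → unique.
- status: declared UNIQUE → unique.
- date: declared UNIQUE → unique.
- name: no UNIQUE or single-column PK constraint.
- severity: no UNIQUE or single-column PK constraint.

lab_id, status, date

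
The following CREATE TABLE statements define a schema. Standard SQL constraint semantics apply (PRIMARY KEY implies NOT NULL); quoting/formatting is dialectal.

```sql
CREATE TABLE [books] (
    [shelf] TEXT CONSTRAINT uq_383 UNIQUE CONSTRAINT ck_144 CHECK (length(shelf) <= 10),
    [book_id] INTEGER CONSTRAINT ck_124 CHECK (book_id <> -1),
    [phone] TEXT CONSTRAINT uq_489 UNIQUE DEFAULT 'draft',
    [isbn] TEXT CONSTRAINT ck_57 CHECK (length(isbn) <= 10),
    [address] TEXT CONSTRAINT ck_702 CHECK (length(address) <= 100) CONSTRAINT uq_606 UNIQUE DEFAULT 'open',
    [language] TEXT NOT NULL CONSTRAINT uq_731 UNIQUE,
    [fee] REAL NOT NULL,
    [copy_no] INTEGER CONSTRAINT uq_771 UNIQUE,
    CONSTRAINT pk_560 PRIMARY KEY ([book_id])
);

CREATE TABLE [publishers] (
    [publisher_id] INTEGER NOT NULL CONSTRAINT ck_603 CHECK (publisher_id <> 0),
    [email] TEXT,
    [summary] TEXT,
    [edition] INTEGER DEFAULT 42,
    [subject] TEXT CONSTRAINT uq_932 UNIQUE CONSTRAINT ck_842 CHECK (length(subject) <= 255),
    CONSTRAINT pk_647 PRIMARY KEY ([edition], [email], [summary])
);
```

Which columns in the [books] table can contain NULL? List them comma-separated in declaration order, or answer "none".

shelf, phone, isbn, address, copy_no

- shelf: CHECK does not forbid NULL (a CHECK constraint passes when its expression is NULL) → nullable.
- book_id: part of the PRIMARY KEY, which implies NOT NULL → not nullable.
- phone: UNIQUE does not imply NOT NULL → nullable.
- isbn: CHECK does not forbid NULL (a CHECK constraint passes when its expression is NULL) → nullable.
- address: CHECK does not forbid NULL (a CHECK constraint passes when its expression is NULL) → nullable.
- language: declared NOT NULL → not nullable.
- fee: declared NOT NULL → not nullable.
- copy_no: UNIQUE does not imply NOT NULL → nullable.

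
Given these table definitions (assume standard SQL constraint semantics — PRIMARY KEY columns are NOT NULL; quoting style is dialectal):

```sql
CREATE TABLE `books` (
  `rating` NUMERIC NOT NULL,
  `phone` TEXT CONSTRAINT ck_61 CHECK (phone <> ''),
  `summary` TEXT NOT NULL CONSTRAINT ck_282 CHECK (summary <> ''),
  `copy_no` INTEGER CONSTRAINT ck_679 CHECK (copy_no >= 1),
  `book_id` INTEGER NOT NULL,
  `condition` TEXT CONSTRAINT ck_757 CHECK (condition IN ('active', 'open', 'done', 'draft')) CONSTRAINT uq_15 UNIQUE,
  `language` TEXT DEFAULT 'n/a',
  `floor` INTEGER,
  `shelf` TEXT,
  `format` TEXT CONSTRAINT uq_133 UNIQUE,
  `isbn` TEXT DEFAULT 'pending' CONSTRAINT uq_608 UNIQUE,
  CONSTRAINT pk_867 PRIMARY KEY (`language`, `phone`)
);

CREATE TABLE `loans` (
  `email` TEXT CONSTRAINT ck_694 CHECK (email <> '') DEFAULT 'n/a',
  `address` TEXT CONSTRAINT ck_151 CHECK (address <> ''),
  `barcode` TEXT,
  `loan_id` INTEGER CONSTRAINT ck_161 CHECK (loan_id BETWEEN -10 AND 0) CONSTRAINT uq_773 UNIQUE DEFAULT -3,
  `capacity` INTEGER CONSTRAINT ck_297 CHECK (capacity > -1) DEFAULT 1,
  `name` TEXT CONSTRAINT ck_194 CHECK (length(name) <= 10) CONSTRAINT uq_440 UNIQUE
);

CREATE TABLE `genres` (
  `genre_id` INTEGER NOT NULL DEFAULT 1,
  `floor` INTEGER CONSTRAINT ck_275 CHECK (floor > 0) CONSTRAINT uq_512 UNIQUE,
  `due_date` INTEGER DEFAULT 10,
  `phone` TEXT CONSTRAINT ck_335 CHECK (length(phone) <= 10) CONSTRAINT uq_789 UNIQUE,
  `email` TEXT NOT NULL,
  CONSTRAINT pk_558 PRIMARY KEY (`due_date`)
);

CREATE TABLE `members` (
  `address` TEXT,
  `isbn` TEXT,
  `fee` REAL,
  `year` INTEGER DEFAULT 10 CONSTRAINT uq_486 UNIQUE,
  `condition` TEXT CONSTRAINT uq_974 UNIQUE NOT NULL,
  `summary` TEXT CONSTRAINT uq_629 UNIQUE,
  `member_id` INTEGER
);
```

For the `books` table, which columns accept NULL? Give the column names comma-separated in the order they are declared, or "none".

- rating: declared NOT NULL → not nullable.
- phone: part of the PRIMARY KEY, which implies NOT NULL → not nullable.
- summary: declared NOT NULL → not nullable.
- copy_no: CHECK does not forbid NULL (a CHECK constraint passes when its expression is NULL) → nullable.
- book_id: declared NOT NULL → not nullable.
- condition: CHECK does not forbid NULL (a CHECK constraint passes when its expression is NULL) → nullable.
- language: part of the PRIMARY KEY, which implies NOT NULL → not nullable.
- floor: no NOT NULL constraint applies → nullable.
- shelf: no NOT NULL constraint applies → nullable.
- format: UNIQUE does not imply NOT NULL → nullable.
- isbn: UNIQUE does not imply NOT NULL → nullable.

copy_no, condition, floor, shelf, format, isbn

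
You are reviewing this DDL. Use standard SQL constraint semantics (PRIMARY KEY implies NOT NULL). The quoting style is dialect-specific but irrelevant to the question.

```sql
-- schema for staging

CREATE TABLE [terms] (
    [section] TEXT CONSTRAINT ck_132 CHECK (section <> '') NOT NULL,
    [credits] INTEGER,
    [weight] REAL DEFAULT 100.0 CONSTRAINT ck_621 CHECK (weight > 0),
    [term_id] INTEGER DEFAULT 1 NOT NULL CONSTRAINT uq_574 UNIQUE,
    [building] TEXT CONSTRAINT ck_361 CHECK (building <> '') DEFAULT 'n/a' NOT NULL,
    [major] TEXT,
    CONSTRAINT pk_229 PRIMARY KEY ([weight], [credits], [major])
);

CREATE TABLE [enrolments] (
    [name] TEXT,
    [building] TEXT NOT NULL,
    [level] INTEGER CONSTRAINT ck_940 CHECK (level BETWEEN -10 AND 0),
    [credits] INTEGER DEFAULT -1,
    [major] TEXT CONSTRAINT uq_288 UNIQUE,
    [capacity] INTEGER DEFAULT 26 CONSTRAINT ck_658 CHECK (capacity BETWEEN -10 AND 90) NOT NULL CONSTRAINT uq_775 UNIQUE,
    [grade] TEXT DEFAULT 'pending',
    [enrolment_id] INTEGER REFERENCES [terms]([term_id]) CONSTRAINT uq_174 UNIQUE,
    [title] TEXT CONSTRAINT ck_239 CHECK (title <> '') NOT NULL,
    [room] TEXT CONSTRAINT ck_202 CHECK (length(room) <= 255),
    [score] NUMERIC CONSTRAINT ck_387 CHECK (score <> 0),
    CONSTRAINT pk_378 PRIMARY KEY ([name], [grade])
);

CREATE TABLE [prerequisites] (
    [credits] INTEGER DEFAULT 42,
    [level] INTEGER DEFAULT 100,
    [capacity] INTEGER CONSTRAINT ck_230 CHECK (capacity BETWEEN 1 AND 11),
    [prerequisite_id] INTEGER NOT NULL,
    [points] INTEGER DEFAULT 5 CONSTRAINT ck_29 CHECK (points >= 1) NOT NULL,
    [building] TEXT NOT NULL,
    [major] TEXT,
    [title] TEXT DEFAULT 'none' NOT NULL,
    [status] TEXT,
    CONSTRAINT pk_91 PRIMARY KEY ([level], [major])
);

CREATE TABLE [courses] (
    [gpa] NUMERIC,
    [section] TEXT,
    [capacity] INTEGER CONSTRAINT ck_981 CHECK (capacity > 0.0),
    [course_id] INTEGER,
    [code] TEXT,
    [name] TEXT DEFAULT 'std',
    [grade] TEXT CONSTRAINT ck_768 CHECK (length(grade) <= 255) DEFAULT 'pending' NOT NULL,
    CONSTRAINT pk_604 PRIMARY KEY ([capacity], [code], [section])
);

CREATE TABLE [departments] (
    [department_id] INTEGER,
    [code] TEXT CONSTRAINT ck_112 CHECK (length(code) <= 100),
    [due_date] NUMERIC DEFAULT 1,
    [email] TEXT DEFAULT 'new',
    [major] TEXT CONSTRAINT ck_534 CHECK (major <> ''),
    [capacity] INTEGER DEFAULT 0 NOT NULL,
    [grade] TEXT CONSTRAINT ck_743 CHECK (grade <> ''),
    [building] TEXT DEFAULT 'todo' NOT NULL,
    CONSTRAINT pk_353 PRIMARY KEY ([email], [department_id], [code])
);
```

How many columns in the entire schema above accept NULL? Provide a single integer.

15

terms: 0 nullable (none — PK (weight, credits, major) and explicit NOT NULL columns excluded).
enrolments: 6 nullable (level, credits, major, enrolment_id, room, score — PK (name, grade) and explicit NOT NULL columns excluded).
prerequisites: 3 nullable (credits, capacity, status — PK (level, major) and explicit NOT NULL columns excluded).
courses: 3 nullable (gpa, course_id, name — PK (capacity, code, section) and explicit NOT NULL columns excluded).
departments: 3 nullable (due_date, major, grade — PK (email, department_id, code) and explicit NOT NULL columns excluded).
Total: 0 + 6 + 3 + 3 + 3 = 15.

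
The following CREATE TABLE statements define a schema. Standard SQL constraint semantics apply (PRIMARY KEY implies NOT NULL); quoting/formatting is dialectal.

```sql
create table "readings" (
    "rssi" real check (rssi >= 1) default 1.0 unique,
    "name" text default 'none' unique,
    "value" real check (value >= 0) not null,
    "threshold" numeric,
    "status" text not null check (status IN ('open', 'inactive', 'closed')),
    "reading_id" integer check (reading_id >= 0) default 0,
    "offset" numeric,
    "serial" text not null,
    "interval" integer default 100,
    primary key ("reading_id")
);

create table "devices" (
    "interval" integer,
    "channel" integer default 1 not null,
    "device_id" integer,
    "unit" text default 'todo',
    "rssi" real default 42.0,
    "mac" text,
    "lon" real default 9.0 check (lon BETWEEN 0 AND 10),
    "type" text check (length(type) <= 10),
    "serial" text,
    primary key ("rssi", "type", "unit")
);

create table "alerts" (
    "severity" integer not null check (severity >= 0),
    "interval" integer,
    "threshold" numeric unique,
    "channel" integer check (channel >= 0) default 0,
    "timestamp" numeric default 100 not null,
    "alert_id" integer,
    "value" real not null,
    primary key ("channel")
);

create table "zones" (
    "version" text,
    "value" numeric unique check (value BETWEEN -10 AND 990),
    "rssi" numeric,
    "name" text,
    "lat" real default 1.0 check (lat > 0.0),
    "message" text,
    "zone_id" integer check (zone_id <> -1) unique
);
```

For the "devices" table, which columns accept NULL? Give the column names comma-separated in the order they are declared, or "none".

- interval: no NOT NULL constraint applies → nullable.
- channel: declared NOT NULL → not nullable.
- device_id: no NOT NULL constraint applies → nullable.
- unit: part of the PRIMARY KEY, which implies NOT NULL → not nullable.
- rssi: part of the PRIMARY KEY, which implies NOT NULL → not nullable.
- mac: no NOT NULL constraint applies → nullable.
- lon: CHECK does not forbid NULL (a CHECK constraint passes when its expression is NULL) → nullable.
- type: part of the PRIMARY KEY, which implies NOT NULL → not nullable.
- serial: no NOT NULL constraint applies → nullable.

interval, device_id, mac, lon, serial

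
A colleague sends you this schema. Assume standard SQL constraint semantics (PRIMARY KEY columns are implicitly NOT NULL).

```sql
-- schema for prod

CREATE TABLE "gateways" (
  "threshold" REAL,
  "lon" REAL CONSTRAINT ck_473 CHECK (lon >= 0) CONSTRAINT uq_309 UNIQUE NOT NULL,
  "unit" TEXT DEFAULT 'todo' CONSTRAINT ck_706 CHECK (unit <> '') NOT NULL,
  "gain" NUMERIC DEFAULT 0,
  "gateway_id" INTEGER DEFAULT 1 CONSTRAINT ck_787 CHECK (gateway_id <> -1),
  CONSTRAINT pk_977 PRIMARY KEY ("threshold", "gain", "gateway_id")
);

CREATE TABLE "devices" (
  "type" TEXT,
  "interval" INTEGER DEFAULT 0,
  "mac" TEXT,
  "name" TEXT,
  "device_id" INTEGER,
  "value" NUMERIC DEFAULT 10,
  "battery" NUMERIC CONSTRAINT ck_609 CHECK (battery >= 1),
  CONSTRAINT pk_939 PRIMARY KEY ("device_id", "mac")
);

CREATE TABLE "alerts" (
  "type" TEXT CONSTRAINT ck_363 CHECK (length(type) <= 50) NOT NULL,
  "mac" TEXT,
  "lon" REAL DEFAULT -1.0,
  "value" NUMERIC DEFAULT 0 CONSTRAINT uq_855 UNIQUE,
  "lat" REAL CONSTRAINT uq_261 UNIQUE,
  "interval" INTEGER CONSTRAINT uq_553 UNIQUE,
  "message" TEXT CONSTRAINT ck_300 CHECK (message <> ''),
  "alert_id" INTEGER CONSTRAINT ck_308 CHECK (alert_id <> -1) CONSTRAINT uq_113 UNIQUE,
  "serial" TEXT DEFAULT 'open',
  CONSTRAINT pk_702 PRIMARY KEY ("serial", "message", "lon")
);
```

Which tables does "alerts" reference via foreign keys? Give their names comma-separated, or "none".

No column in alerts has a REFERENCES clause.

none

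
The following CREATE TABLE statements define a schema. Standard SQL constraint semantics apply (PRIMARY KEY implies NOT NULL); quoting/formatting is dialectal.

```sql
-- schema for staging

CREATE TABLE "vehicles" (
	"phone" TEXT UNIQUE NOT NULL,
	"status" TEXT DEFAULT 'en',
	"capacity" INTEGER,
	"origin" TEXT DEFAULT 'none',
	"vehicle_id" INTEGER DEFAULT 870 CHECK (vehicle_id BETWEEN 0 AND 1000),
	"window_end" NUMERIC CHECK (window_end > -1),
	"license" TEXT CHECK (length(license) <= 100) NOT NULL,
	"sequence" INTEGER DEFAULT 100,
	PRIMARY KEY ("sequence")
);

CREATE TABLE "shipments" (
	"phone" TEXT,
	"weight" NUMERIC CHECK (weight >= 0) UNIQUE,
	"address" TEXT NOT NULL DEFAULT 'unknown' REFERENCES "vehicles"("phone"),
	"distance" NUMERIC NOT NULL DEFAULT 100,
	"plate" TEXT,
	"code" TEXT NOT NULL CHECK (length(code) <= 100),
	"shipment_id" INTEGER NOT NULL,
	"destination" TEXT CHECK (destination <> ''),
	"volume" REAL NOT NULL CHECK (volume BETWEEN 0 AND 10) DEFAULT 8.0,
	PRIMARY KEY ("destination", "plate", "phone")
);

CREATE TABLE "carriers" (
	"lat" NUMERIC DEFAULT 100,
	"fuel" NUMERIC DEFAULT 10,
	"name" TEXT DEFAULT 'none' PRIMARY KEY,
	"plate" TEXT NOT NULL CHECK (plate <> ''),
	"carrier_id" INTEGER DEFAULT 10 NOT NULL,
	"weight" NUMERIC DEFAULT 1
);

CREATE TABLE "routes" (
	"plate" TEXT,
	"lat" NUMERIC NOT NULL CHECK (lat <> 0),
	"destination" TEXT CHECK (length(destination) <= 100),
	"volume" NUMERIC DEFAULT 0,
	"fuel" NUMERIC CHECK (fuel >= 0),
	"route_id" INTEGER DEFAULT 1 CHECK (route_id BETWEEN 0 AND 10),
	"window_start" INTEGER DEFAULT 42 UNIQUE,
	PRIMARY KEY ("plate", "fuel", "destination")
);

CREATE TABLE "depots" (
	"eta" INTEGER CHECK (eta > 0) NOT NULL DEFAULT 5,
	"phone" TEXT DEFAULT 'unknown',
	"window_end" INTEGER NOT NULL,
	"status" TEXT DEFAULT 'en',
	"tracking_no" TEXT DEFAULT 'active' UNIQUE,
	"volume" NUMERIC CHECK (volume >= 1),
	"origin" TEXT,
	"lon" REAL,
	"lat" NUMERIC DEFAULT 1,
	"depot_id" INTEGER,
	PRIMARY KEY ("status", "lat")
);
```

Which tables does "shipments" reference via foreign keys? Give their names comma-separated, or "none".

- address REFERENCES vehicles(phone).

vehicles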